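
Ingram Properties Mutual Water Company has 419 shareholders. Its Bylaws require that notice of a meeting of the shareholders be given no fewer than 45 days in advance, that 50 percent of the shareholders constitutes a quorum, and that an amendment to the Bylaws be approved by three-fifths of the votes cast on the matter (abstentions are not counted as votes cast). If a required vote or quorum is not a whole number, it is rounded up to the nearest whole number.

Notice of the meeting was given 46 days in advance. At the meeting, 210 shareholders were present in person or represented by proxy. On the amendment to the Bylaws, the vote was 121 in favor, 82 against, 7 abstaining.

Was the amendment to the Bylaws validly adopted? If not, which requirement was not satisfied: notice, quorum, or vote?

Invalid — vote requirement not satisfied.

Notice: 46 days given; 45 required. Satisfied.
Quorum: 50% of 419 = 209.50, rounded up to 210; 210 present. Satisfied.
Vote: requires three-fifths of the votes cast (210 − 7 abstaining = 203); 3/5 of 203 = 121.80, rounded up to 122, so 122 needed; 121 in favor. Not satisfied.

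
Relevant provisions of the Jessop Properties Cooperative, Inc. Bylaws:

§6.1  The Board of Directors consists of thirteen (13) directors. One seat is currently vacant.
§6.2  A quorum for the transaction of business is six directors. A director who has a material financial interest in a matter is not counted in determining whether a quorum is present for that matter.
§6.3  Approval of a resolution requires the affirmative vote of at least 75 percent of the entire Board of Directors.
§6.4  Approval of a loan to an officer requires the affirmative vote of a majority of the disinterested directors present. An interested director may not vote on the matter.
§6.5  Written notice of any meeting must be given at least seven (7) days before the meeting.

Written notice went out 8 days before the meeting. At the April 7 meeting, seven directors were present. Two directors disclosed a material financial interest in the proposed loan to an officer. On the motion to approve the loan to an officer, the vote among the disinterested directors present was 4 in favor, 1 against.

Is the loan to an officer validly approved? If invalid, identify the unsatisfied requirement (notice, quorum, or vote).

Invalid — quorum requirement not satisfied.

Notice: 8 days given; 7 required (8 ≥ 7). Satisfied.
Quorum: 7 present, but the 2 interested directors do not count, leaving 5. Quorum is 6. Not satisfied.
Vote: the loan to an officer requires a majority of the disinterested directors present (7 − 2 = 5). A majority of 5 is 3, so 3 affirmative votes are needed; 4 voted in favor. Satisfied. (Moot — without a quorum no business can be validly transacted.)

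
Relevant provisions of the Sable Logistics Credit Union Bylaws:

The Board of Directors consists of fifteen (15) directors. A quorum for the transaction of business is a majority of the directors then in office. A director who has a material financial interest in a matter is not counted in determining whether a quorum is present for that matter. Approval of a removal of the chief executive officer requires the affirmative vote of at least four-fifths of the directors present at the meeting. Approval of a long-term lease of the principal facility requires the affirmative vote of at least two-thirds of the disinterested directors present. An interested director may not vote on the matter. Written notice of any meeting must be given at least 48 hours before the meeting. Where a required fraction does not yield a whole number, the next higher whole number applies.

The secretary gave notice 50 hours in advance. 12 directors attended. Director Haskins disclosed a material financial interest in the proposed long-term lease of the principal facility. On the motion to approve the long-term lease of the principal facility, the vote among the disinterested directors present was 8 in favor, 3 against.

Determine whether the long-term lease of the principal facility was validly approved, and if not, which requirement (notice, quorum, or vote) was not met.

Valid — all requirements satisfied.

Notice: 50 hours given; 48 required (50 ≥ 48). Satisfied.
Quorum: 12 present, but the 1 interested director does not count, leaving 11. Quorum is 8. Satisfied.
Vote: the long-term lease of the principal facility requires two-thirds of the disinterested directors present (12 − 1 = 11). 2/3 of 11 = 7.33, rounded up to 8, so 8 affirmative votes are needed; 8 voted in favor. Satisfied.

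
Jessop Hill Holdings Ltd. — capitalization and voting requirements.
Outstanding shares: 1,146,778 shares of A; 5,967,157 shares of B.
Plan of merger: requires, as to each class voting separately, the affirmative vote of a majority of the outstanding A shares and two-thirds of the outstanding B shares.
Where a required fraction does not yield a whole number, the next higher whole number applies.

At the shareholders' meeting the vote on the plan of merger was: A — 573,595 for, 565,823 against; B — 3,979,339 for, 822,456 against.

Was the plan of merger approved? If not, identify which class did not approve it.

A: a majority of 1146778 is 573390; 573,390 required, 573,595 in favor — approved.
B: 2/3 of 5967157 = 3978104.67, rounded up to 3978105; 3,978,105 required, 3,979,339 in favor — approved.

Approved — every class gave the required vote.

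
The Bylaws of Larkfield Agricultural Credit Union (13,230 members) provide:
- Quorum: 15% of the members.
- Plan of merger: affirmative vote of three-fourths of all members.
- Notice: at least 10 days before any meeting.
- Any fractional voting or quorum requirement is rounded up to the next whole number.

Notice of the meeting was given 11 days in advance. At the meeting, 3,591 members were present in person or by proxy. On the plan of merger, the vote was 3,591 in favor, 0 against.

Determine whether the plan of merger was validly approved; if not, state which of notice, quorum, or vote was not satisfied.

Notice: 11 days given; 10 required. Satisfied.
Quorum: 15% of 13,230 = 1,984.50, rounded up to 1,985; 3,591 present. Satisfied.
Vote: requires three-fourths of all members (13,230); 3/4 of 13230 = 9922.50, rounded up to 9923, so 9,923 needed; 3,591 in favor. Not satisfied.

Invalid — vote requirement not satisfied.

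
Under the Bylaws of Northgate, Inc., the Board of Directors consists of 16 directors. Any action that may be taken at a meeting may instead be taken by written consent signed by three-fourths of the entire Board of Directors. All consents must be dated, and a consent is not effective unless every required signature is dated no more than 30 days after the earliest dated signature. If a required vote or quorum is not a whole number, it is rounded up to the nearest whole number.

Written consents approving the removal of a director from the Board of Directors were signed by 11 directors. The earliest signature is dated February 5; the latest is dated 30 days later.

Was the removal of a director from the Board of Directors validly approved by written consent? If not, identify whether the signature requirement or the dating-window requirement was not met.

Signatures required: three-fourths of 16 — 3/4 of 16 = 12, so 12 needed; 11 signed. Insufficient.
Dating window: the latest signature is 30 days after the earliest; the limit is 30 days. Within the window.

Not effective — insufficient signatures.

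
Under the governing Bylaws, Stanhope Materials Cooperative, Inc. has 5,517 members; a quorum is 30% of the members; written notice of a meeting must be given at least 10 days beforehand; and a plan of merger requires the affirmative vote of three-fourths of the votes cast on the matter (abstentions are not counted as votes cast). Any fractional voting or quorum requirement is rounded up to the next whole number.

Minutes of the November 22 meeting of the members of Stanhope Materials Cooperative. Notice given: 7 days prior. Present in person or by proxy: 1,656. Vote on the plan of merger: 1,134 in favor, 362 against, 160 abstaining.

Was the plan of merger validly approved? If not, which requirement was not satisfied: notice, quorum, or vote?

Invalid — notice requirement not satisfied.

Notice: 7 days given; 10 required. Not satisfied.
Quorum: 30% of 5,517 = 1,655.10, rounded up to 1,656; 1,656 present. Satisfied.
Vote: requires three-fourths of the votes cast (1,656 − 160 abstaining = 1,496); 3/4 of 1496 = 1122, so 1,122 needed; 1,134 in favor. Satisfied.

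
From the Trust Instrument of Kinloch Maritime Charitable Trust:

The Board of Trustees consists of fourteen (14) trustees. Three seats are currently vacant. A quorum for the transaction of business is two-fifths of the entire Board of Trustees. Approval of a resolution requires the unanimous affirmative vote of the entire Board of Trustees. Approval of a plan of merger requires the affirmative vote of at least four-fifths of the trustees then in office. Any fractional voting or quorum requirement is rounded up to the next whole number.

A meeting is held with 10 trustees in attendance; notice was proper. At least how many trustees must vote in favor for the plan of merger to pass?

9

The plan of merger requires four-fifths of the trustees then in office (11).
4/5 of 11 = 8.80, rounded up to 9.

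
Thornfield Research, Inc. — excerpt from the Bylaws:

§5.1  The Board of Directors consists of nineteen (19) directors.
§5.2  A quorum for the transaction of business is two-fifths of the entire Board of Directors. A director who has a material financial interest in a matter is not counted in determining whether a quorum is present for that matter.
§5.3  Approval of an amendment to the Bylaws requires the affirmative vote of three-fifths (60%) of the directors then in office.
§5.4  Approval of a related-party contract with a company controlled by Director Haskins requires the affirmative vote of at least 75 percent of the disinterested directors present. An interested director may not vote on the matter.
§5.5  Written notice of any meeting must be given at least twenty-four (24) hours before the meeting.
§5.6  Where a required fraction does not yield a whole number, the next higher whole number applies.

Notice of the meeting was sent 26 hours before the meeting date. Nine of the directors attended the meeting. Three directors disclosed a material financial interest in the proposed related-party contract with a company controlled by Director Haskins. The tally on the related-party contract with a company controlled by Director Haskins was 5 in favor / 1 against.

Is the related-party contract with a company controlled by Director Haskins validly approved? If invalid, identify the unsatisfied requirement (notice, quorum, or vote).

Notice: 26 hours given; 24 required (26 ≥ 24). Satisfied.
Quorum: 9 present, but the 3 interested directors do not count, leaving 6. Quorum is 8. Not satisfied.
Vote: the related-party contract with a company controlled by Director Haskins requires three-fourths of the disinterested directors present (9 − 3 = 6). 3/4 of 6 = 4.50, rounded up to 5, so 5 affirmative votes are needed; 5 voted in favor. Satisfied. (Moot — without a quorum no business can be validly transacted.)

Invalid — quorum requirement not satisfied.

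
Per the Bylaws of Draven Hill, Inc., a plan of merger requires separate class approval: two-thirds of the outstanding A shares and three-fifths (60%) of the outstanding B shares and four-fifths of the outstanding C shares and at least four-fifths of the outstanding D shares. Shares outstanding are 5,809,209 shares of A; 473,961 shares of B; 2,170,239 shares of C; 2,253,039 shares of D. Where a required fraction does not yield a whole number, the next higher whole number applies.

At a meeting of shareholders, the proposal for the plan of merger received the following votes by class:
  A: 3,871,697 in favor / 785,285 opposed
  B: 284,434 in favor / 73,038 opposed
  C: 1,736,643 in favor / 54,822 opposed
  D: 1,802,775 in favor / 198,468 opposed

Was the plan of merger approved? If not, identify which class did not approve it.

A: 2/3 of 5809209 = 3872806; 3,872,806 required, 3,871,697 in favor — not approved.
B: 3/5 of 473961 = 284376.60, rounded up to 284377; 284,377 required, 284,434 in favor — approved.
C: 4/5 of 2170239 = 1736191.20, rounded up to 1736192; 1,736,192 required, 1,736,643 in favor — approved.
D: 4/5 of 2253039 = 1802431.20, rounded up to 1802432; 1,802,432 required, 1,802,775 in favor — approved.

Not approved — the A shares did not give the required vote.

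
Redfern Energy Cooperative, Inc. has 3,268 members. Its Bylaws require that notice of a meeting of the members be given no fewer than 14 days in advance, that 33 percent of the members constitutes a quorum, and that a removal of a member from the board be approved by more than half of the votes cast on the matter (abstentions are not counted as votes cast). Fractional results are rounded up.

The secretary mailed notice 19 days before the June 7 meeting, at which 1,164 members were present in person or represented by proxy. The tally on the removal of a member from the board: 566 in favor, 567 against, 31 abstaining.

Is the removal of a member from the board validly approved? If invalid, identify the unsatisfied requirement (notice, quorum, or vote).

Invalid — vote requirement not satisfied.

Notice: 19 days given; 14 required. Satisfied.
Quorum: 33% of 3,268 = 1,078.44, rounded up to 1,079; 1,164 present. Satisfied.
Vote: requires a majority of the votes cast (1,164 − 31 abstaining = 1,133); a majority of 1133 is 567, so 567 needed; 566 in favor. Not satisfied.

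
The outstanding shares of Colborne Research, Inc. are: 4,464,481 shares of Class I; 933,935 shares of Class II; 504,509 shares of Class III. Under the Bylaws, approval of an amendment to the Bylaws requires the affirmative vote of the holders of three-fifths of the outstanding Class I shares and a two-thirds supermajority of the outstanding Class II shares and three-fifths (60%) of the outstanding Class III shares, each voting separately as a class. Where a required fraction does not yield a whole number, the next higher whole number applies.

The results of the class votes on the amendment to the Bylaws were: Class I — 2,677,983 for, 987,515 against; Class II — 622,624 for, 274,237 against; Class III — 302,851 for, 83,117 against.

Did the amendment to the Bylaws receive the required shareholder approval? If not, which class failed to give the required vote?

Not approved — the Class I shares did not give the required vote.

Class I: 3/5 of 4464481 = 2678688.60, rounded up to 2678689; 2,678,689 required, 2,677,983 in favor — not approved.
Class II: 2/3 of 933935 = 622623.33, rounded up to 622624; 622,624 required, 622,624 in favor — approved.
Class III: 3/5 of 504509 = 302705.40, rounded up to 302706; 302,706 required, 302,851 in favor — approved.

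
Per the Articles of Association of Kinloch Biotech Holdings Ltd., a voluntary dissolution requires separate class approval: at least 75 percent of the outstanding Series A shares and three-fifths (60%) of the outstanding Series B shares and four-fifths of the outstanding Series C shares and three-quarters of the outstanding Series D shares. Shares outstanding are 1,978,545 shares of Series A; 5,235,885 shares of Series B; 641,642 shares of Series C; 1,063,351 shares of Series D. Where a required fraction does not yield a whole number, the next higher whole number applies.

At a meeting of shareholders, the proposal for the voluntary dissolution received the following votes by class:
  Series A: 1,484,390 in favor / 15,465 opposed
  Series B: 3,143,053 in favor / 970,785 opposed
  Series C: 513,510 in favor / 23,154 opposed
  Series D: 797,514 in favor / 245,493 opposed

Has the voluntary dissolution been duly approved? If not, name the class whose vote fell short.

Approved — every class gave the required vote.

Series A: 3/4 of 1978545 = 1483908.75, rounded up to 1483909; 1,483,909 required, 1,484,390 in favor — approved.
Series B: 3/5 of 5235885 = 3141531; 3,141,531 required, 3,143,053 in favor — approved.
Series C: 4/5 of 641642 = 513313.60, rounded up to 513314; 513,314 required, 513,510 in favor — approved.
Series D: 3/4 of 1063351 = 797513.25, rounded up to 797514; 797,514 required, 797,514 in favor — approved.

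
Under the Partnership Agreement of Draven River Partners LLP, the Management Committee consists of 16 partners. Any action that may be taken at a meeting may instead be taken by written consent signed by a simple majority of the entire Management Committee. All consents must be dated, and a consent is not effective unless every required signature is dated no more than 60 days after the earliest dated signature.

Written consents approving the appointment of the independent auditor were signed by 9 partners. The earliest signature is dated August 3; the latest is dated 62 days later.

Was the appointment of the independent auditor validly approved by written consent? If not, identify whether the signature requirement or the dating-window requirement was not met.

Not effective — dating-window requirement not satisfied.

Signatures required: a simple majority of 16 — a majority of 16 is 9, so 9 needed; 9 signed. Sufficient.
Dating window: the latest signature is 62 days after the earliest; the limit is 60 days. Outside the window.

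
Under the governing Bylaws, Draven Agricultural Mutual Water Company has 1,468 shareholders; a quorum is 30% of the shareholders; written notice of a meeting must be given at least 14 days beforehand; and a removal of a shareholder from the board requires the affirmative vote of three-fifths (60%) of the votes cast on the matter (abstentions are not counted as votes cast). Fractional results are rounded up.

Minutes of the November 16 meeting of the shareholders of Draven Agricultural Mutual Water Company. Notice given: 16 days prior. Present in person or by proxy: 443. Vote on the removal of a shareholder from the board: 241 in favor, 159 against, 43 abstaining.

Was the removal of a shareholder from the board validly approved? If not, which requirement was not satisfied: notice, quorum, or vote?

Notice: 16 days given; 14 required. Satisfied.
Quorum: 30% of 1,468 = 440.40, rounded up to 441; 443 present. Satisfied.
Vote: requires three-fifths of the votes cast (443 − 43 abstaining = 400); 3/5 of 400 = 240, so 240 needed; 241 in favor. Satisfied.

Valid — all requirements satisfied.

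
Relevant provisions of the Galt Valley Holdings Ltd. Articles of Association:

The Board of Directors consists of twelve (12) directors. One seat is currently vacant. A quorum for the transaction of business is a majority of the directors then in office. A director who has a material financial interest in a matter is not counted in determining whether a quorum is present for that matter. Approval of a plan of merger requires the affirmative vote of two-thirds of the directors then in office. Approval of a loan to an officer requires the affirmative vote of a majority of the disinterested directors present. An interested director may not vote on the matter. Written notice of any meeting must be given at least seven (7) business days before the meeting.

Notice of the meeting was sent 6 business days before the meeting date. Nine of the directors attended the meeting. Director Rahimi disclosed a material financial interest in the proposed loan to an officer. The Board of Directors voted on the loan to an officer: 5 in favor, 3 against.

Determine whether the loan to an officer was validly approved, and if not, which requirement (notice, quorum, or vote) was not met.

Notice: 6 business days given; 7 required (6 < 7). Not satisfied.
Quorum: 9 present, but the 1 interested director does not count, leaving 8. Quorum is 6. Satisfied.
Vote: the loan to an officer requires a majority of the disinterested directors present (9 − 1 = 8). A majority of 8 is 5, so 5 affirmative votes are needed; 5 voted in favor. Satisfied.

Invalid — notice requirement not satisfied.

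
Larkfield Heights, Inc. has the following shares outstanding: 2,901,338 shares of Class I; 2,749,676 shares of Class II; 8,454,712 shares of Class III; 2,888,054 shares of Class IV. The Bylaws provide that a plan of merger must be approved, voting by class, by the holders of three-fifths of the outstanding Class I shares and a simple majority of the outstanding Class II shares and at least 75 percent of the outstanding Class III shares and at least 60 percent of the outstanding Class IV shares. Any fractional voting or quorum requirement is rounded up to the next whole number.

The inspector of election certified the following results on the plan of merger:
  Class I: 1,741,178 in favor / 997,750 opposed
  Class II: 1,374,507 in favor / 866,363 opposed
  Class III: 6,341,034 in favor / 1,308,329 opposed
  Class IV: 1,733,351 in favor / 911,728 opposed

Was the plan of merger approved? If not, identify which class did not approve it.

Class I: 3/5 of 2901338 = 1740802.80, rounded up to 1740803; 1,740,803 required, 1,741,178 in favor — approved.
Class II: a majority of 2749676 is 1374839; 1,374,839 required, 1,374,507 in favor — not approved.
Class III: 3/4 of 8454712 = 6341034; 6,341,034 required, 6,341,034 in favor — approved.
Class IV: 3/5 of 2888054 = 1732832.40, rounded up to 1732833; 1,732,833 required, 1,733,351 in favor — approved.

Not approved — the Class II shares did not give the required vote.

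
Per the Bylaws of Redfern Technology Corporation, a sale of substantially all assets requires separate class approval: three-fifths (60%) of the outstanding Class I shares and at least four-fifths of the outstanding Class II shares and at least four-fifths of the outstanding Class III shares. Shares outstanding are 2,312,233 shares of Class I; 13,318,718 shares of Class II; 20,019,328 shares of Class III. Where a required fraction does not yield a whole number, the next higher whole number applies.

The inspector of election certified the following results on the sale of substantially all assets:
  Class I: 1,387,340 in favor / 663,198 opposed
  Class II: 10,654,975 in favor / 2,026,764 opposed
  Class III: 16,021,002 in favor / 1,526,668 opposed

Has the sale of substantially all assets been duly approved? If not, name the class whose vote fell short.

Approved — every class gave the required vote.

Class I: 3/5 of 2312233 = 1387339.80, rounded up to 1387340; 1,387,340 required, 1,387,340 in favor — approved.
Class II: 4/5 of 13318718 = 10654974.40, rounded up to 10654975; 10,654,975 required, 10,654,975 in favor — approved.
Class III: 4/5 of 20019328 = 16015462.40, rounded up to 16015463; 16,015,463 required, 16,021,002 in favor — approved.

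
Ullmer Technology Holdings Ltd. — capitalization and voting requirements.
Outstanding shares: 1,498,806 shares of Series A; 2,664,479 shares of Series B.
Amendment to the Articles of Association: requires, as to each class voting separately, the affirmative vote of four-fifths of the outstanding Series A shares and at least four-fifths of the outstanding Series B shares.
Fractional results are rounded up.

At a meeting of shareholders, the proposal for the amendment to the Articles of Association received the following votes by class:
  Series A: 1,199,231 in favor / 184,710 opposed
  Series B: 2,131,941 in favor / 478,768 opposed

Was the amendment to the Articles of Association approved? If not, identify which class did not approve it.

Series A: 4/5 of 1498806 = 1199044.80, rounded up to 1199045; 1,199,045 required, 1,199,231 in favor — approved.
Series B: 4/5 of 2664479 = 2131583.20, rounded up to 2131584; 2,131,584 required, 2,131,941 in favor — approved.

Approved — every class gave the required vote.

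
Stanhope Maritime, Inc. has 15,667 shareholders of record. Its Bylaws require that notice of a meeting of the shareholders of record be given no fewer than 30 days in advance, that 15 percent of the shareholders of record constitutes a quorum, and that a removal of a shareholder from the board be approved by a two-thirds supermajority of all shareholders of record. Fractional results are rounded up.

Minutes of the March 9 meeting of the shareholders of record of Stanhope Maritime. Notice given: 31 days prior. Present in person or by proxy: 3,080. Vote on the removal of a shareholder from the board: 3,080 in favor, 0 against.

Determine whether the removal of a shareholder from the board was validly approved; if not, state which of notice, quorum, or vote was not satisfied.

Invalid — vote requirement not satisfied.

Notice: 31 days given; 30 required. Satisfied.
Quorum: 15% of 15,667 = 2,350.05, rounded up to 2,351; 3,080 present. Satisfied.
Vote: requires two-thirds of all shareholders of record (15,667); 2/3 of 15667 = 10444.67, rounded up to 10445, so 10,445 needed; 3,080 in favor. Not satisfied.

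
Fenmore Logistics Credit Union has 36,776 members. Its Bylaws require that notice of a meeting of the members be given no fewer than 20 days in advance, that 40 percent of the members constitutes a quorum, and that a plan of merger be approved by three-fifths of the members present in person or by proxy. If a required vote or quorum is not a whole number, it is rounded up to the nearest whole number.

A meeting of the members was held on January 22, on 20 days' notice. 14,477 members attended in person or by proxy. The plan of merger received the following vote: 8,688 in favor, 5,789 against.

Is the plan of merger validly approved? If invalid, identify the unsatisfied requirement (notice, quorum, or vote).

Invalid — quorum requirement not satisfied.

Notice: 20 days given; 20 required. Satisfied.
Quorum: 40% of 36,776 = 14,710.40, rounded up to 14,711; 14,477 present. Not satisfied.
Vote: requires three-fifths of those present (14,477); 3/5 of 14477 = 8686.20, rounded up to 8687, so 8,687 needed; 8,688 in favor. Satisfied.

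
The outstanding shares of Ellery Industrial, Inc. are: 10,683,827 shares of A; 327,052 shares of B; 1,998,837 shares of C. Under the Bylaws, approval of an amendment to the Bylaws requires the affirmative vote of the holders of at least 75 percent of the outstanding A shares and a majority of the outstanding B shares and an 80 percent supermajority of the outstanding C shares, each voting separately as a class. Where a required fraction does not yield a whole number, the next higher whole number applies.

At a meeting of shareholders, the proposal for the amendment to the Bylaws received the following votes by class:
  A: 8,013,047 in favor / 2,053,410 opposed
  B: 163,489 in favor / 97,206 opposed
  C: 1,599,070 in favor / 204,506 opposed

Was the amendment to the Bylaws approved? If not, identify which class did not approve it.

Not approved — the B shares did not give the required vote.

A: 3/4 of 10683827 = 8012870.25, rounded up to 8012871; 8,012,871 required, 8,013,047 in favor — approved.
B: a majority of 327052 is 163527; 163,527 required, 163,489 in favor — not approved.
C: 4/5 of 1998837 = 1599069.60, rounded up to 1599070; 1,599,070 required, 1,599,070 in favor — approved.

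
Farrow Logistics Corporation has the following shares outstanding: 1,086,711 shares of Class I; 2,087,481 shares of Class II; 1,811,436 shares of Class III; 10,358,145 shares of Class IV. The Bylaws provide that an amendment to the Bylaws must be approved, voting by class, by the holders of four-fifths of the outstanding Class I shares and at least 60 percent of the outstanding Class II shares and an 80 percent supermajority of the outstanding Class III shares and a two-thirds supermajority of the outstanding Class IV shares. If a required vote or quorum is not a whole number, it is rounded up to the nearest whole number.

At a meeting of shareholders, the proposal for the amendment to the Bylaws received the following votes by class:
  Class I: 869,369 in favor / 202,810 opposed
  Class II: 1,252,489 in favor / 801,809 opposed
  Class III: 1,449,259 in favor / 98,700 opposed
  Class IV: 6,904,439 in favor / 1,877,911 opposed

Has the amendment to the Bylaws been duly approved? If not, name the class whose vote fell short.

Class I: 4/5 of 1086711 = 869368.80, rounded up to 869369; 869,369 required, 869,369 in favor — approved.
Class II: 3/5 of 2087481 = 1252488.60, rounded up to 1252489; 1,252,489 required, 1,252,489 in favor — approved.
Class III: 4/5 of 1811436 = 1449148.80, rounded up to 1449149; 1,449,149 required, 1,449,259 in favor — approved.
Class IV: 2/3 of 10358145 = 6905430; 6,905,430 required, 6,904,439 in favor — not approved.

Not approved — the Class IV shares did not give the required vote.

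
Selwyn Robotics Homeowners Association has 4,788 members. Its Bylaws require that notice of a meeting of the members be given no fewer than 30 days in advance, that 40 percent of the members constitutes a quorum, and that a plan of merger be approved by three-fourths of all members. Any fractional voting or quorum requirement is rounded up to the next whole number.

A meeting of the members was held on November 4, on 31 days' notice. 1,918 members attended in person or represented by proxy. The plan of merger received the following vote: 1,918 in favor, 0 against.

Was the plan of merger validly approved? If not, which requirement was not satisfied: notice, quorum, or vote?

Invalid — vote requirement not satisfied.

Notice: 31 days given; 30 required. Satisfied.
Quorum: 40% of 4,788 = 1,915.20, rounded up to 1,916; 1,918 present. Satisfied.
Vote: requires three-fourths of all members (4,788); 3/4 of 4788 = 3591, so 3,591 needed; 1,918 in favor. Not satisfied.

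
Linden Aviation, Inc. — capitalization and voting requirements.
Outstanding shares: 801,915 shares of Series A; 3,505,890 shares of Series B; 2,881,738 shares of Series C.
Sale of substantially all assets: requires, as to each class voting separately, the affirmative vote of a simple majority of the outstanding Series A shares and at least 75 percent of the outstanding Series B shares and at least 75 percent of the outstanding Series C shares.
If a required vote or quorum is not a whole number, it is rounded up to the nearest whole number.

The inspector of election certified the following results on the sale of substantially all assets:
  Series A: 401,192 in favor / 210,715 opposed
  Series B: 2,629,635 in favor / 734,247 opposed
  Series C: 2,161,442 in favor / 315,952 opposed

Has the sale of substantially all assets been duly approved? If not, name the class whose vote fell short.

Series A: a majority of 801915 is 400958; 400,958 required, 401,192 in favor — approved.
Series B: 3/4 of 3505890 = 2629417.50, rounded up to 2629418; 2,629,418 required, 2,629,635 in favor — approved.
Series C: 3/4 of 2881738 = 2161303.50, rounded up to 2161304; 2,161,304 required, 2,161,442 in favor — approved.

Approved — every class gave the required vote.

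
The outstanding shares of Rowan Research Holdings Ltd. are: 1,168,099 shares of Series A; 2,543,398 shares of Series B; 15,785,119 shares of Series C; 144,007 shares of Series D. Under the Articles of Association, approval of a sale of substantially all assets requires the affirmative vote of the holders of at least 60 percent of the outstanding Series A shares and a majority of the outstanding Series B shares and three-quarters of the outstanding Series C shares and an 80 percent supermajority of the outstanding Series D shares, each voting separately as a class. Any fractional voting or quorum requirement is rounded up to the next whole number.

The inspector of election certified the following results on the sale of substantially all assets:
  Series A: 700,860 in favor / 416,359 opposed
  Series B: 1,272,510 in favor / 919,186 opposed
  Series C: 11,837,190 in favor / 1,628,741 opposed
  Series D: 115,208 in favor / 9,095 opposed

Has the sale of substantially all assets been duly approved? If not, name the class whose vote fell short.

Not approved — the Series C shares did not give the required vote.

Series A: 3/5 of 1168099 = 700859.40, rounded up to 700860; 700,860 required, 700,860 in favor — approved.
Series B: a majority of 2543398 is 1271700; 1,271,700 required, 1,272,510 in favor — approved.
Series C: 3/4 of 15785119 = 11838839.25, rounded up to 11838840; 11,838,840 required, 11,837,190 in favor — not approved.
Series D: 4/5 of 144007 = 115205.60, rounded up to 115206; 115,206 required, 115,208 in favor — approved.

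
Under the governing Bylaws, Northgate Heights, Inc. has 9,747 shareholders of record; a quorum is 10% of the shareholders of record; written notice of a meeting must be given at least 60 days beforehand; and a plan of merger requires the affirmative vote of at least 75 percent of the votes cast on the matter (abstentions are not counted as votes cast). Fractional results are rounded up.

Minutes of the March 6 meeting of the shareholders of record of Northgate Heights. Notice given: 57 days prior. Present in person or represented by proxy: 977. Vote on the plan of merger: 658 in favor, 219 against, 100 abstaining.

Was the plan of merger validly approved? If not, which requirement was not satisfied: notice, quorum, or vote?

Notice: 57 days given; 60 required. Not satisfied.
Quorum: 10% of 9,747 = 974.70, rounded up to 975; 977 present. Satisfied.
Vote: requires three-fourths of the votes cast (977 − 100 abstaining = 877); 3/4 of 877 = 657.75, rounded up to 658, so 658 needed; 658 in favor. Satisfied.

Invalid — notice requirement not satisfied.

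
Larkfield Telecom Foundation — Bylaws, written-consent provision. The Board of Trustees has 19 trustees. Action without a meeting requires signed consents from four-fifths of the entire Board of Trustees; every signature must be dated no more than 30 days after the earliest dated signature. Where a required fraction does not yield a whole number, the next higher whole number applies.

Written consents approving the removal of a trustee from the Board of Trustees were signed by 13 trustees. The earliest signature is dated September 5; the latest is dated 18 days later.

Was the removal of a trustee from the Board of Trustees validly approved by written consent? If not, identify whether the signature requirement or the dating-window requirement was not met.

Signatures required: four-fifths of 19 — 4/5 of 19 = 15.20, rounded up to 16, so 16 needed; 13 signed. Insufficient.
Dating window: the latest signature is 18 days after the earliest; the limit is 30 days. Within the window.

Not effective — insufficient signatures.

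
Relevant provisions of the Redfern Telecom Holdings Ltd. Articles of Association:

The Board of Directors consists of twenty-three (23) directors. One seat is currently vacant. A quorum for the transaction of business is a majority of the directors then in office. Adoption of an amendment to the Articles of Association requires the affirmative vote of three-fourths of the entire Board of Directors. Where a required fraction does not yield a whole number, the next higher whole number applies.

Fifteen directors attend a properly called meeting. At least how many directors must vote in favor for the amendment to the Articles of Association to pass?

The amendment to the Articles of Association requires three-fourths of the entire Board of Directors (23).
3/4 of 23 = 17.25, rounded up to 18.
(Only 15 can vote, so the amendment to the Articles of Association cannot pass at this meeting, but the required vote is still 18.)

18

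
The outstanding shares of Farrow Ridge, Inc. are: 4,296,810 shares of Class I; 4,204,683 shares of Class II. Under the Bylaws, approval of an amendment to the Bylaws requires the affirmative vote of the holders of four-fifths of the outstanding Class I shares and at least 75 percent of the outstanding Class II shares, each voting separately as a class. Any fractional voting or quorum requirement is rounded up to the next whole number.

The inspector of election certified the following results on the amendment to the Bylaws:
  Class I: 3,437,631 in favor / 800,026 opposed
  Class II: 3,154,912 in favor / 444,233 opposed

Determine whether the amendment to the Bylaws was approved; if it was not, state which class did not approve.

Approved — every class gave the required vote.

Class I: 4/5 of 4296810 = 3437448; 3,437,448 required, 3,437,631 in favor — approved.
Class II: 3/4 of 4204683 = 3153512.25, rounded up to 3153513; 3,153,513 required, 3,154,912 in favor — approved.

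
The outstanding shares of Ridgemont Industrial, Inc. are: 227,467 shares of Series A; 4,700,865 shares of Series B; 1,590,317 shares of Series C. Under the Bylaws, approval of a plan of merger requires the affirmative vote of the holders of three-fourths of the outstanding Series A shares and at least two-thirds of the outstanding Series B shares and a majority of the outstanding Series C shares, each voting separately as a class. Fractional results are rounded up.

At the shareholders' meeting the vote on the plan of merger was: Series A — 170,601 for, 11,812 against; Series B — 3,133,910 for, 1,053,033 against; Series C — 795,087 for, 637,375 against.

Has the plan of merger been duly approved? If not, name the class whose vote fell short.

Not approved — the Series C shares did not give the required vote.

Series A: 3/4 of 227467 = 170600.25, rounded up to 170601; 170,601 required, 170,601 in favor — approved.
Series B: 2/3 of 4700865 = 3133910; 3,133,910 required, 3,133,910 in favor — approved.
Series C: a majority of 1590317 is 795159; 795,159 required, 795,087 in favor — not approved.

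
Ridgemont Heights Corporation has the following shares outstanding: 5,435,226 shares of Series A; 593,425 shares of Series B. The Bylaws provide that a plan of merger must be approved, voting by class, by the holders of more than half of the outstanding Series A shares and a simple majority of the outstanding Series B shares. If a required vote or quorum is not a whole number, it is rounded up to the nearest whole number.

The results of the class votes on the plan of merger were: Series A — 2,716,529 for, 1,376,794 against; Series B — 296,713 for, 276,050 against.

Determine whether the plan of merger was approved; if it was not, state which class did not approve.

Not approved — the Series A shares did not give the required vote.

Series A: a majority of 5435226 is 2717614; 2,717,614 required, 2,716,529 in favor — not approved.
Series B: a majority of 593425 is 296713; 296,713 required, 296,713 in favor — approved.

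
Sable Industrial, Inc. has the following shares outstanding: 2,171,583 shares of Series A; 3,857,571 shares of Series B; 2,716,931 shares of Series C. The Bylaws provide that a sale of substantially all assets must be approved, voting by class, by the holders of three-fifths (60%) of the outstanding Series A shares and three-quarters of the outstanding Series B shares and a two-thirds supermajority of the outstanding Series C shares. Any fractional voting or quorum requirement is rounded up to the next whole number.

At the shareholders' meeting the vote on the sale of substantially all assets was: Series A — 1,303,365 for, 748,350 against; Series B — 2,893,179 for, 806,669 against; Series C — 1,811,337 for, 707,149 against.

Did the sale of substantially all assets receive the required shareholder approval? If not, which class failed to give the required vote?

Series A: 3/5 of 2171583 = 1302949.80, rounded up to 1302950; 1,302,950 required, 1,303,365 in favor — approved.
Series B: 3/4 of 3857571 = 2893178.25, rounded up to 2893179; 2,893,179 required, 2,893,179 in favor — approved.
Series C: 2/3 of 2716931 = 1811287.33, rounded up to 1811288; 1,811,288 required, 1,811,337 in favor — approved.

Approved — every class gave the required vote.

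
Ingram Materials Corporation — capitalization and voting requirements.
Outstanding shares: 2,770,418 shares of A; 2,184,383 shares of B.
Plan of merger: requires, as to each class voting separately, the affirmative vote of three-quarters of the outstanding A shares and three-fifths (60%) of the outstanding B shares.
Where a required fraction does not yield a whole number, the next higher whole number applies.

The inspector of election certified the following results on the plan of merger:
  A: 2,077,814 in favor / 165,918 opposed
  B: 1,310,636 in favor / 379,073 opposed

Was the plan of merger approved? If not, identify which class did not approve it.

A: 3/4 of 2770418 = 2077813.50, rounded up to 2077814; 2,077,814 required, 2,077,814 in favor — approved.
B: 3/5 of 2184383 = 1310629.80, rounded up to 1310630; 1,310,630 required, 1,310,636 in favor — approved.

Approved — every class gave the required vote.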